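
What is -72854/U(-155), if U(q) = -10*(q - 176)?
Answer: -36427/1655 ≈ -22.010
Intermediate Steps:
U(q) = 1760 - 10*q (U(q) = -10*(-176 + q) = 1760 - 10*q)
-72854/U(-155) = -72854/(1760 - 10*(-155)) = -72854/(1760 + 1550) = -72854/3310 = -72854*1/3310 = -36427/1655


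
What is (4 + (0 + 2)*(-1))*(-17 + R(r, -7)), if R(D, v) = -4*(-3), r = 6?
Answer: -10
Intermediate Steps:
R(D, v) = 12
(4 + (0 + 2)*(-1))*(-17 + R(r, -7)) = (4 + (0 + 2)*(-1))*(-17 + 12) = (4 + 2*(-1))*(-5) = (4 - 2)*(-5) = 2*(-5) = -10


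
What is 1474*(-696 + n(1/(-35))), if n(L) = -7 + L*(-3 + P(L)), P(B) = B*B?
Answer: -44422602774/42875 ≈ -1.0361e+6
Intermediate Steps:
P(B) = B**2
n(L) = -7 + L*(-3 + L**2)
1474*(-696 + n(1/(-35))) = 1474*(-696 + (-7 + (1/(-35))**3 - 3/(-35))) = 1474*(-696 + (-7 + (-1/35)**3 - 3*(-1/35))) = 1474*(-696 + (-7 - 1/42875 + 3/35)) = 1474*(-696 - 296451/42875) = 1474*(-30137451/42875) = -44422602774/42875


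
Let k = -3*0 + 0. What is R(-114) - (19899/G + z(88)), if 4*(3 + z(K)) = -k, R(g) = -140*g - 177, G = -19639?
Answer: 310041153/19639 ≈ 15787.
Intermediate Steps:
k = 0 (k = 0 + 0 = 0)
R(g) = -177 - 140*g
z(K) = -3 (z(K) = -3 + (-1*0)/4 = -3 + (1/4)*0 = -3 + 0 = -3)
R(-114) - (19899/G + z(88)) = (-177 - 140*(-114)) - (19899/(-19639) - 3) = (-177 + 15960) - (19899*(-1/19639) - 3) = 15783 - (-19899/19639 - 3) = 15783 - 1*(-78816/19639) = 15783 + 78816/19639 = 310041153/19639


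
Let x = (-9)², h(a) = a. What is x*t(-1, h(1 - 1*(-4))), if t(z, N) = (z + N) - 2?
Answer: 162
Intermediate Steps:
x = 81
t(z, N) = -2 + N + z (t(z, N) = (N + z) - 2 = -2 + N + z)
x*t(-1, h(1 - 1*(-4))) = 81*(-2 + (1 - 1*(-4)) - 1) = 81*(-2 + (1 + 4) - 1) = 81*(-2 + 5 - 1) = 81*2 = 162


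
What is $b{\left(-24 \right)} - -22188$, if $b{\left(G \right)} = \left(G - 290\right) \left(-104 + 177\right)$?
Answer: $-734$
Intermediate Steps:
$b{\left(G \right)} = -21170 + 73 G$ ($b{\left(G \right)} = \left(-290 + G\right) 73 = -21170 + 73 G$)
$b{\left(-24 \right)} - -22188 = \left(-21170 + 73 \left(-24\right)\right) - -22188 = \left(-21170 - 1752\right) + 22188 = -22922 + 22188 = -734$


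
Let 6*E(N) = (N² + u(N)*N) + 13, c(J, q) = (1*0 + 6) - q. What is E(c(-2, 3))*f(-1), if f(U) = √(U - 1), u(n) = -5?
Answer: 7*I*√2/6 ≈ 1.6499*I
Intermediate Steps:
c(J, q) = 6 - q (c(J, q) = (0 + 6) - q = 6 - q)
f(U) = √(-1 + U)
E(N) = 13/6 - 5*N/6 + N²/6 (E(N) = ((N² - 5*N) + 13)/6 = (13 + N² - 5*N)/6 = 13/6 - 5*N/6 + N²/6)
E(c(-2, 3))*f(-1) = (13/6 - 5*(6 - 1*3)/6 + (6 - 1*3)²/6)*√(-1 - 1) = (13/6 - 5*(6 - 3)/6 + (6 - 3)²/6)*√(-2) = (13/6 - ⅚*3 + (⅙)*3²)*(I*√2) = (13/6 - 5/2 + (⅙)*9)*(I*√2) = (13/6 - 5/2 + 3/2)*(I*√2) = 7*(I*√2)/6 = 7*I*√2/6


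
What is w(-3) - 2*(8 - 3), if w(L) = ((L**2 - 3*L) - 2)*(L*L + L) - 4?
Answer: 82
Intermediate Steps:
w(L) = -4 + (L + L**2)*(-2 + L**2 - 3*L) (w(L) = (-2 + L**2 - 3*L)*(L**2 + L) - 4 = (-2 + L**2 - 3*L)*(L + L**2) - 4 = (L + L**2)*(-2 + L**2 - 3*L) - 4 = -4 + (L + L**2)*(-2 + L**2 - 3*L))
w(-3) - 2*(8 - 3) = (-4 + (-3)**4 - 5*(-3)**2 - 2*(-3) - 2*(-3)**3) - 2*(8 - 3) = (-4 + 81 - 5*9 + 6 - 2*(-27)) - 2*5 = (-4 + 81 - 45 + 6 + 54) - 1*10 = 92 - 10 = 82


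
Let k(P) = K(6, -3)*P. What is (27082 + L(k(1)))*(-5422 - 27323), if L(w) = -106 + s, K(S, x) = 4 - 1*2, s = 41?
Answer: -884671665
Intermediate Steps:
K(S, x) = 2 (K(S, x) = 4 - 2 = 2)
k(P) = 2*P
L(w) = -65 (L(w) = -106 + 41 = -65)
(27082 + L(k(1)))*(-5422 - 27323) = (27082 - 65)*(-5422 - 27323) = 27017*(-32745) = -884671665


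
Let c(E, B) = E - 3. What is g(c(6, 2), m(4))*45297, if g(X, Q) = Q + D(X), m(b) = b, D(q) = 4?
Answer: 362376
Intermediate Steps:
c(E, B) = -3 + E
g(X, Q) = 4 + Q (g(X, Q) = Q + 4 = 4 + Q)
g(c(6, 2), m(4))*45297 = (4 + 4)*45297 = 8*45297 = 362376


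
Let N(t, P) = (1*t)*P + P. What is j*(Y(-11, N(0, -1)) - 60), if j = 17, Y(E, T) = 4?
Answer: -952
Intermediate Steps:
N(t, P) = P + P*t (N(t, P) = t*P + P = P*t + P = P + P*t)
j*(Y(-11, N(0, -1)) - 60) = 17*(4 - 60) = 17*(-56) = -952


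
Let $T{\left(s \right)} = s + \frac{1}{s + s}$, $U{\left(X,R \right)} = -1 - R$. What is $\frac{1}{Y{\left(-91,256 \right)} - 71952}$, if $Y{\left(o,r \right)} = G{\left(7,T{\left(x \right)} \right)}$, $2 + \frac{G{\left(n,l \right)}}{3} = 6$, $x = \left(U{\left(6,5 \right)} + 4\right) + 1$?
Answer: $- \frac{1}{71940} \approx -1.39 \cdot 10^{-5}$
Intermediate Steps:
$x = -1$ ($x = \left(\left(-1 - 5\right) + 4\right) + 1 = \left(-6 + 4\right) + 1 = -2 + 1 = -1$)
$T{\left(s \right)} = s + \frac{1}{2 s}$
$G{\left(n,l \right)} = 12$ ($G{\left(n,l \right)} = -6 + 3 \cdot 6 = -6 + 18 = 12$)
$Y{\left(o,r \right)} = 12$
$\frac{1}{Y{\left(-91,256 \right)} - 71952} = \frac{1}{12 - 71952} = \frac{1}{-71940} = - \frac{1}{71940}$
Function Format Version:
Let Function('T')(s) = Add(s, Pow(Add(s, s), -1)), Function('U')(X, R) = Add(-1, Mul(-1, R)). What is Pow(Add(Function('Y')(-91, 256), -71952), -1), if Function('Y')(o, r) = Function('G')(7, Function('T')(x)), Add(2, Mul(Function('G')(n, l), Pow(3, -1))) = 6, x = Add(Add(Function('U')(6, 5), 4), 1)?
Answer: Rational(-1, 71940) ≈ -1.3900e-5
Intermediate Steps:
x = -1 (x = Add(Add(Add(-1, Mul(-1, 5)), 4), 1) = Add(Add(Add(-1, -5), 4), 1) = Add(Add(-6, 4), 1) = Add(-2, 1) = -1)
Function('T')(s) = Add(s, Mul(Rational(1, 2), Pow(s, -1))) (Function('T')(s) = Add(s, Pow(Mul(2, s), -1)) = Add(s, Mul(Rational(1, 2), Pow(s, -1))))
Function('G')(n, l) = 12 (Function('G')(n, l) = Add(-6, Mul(3, 6)) = Add(-6, 18) = 12)
Function('Y')(o, r) = 12
Pow(Add(Function('Y')(-91, 256), -71952), -1) = Pow(Add(12, -71952), -1) = Pow(-71940, -1) = Rational(-1, 71940)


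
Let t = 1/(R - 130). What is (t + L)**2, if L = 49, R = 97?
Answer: 2611456/1089 ≈ 2398.0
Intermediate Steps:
t = -1/33 (t = 1/(97 - 130) = 1/(-33) = -1/33 ≈ -0.030303)
(t + L)**2 = (-1/33 + 49)**2 = (1616/33)**2 = 2611456/1089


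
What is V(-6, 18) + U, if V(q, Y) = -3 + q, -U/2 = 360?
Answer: -729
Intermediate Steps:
U = -720 (U = -2*360 = -720)
V(-6, 18) + U = (-3 - 6) - 720 = -9 - 720 = -729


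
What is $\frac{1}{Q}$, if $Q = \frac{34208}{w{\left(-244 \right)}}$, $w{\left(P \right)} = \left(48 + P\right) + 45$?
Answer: $- \frac{151}{34208} \approx -0.0044142$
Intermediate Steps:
$w{\left(P \right)} = 93 + P$
$Q = - \frac{34208}{151}$ ($Q = \frac{34208}{93 - 244} = \frac{34208}{-151} = 34208 \left(- \frac{1}{151}\right) = - \frac{34208}{151} \approx -226.54$)
$\frac{1}{Q} = \frac{1}{- \frac{34208}{151}} = - \frac{151}{34208}$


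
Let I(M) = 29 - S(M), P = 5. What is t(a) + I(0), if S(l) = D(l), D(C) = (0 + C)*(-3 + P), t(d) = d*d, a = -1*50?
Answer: 2529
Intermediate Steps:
a = -50
t(d) = d**2
D(C) = 2*C (D(C) = (0 + C)*(-3 + 5) = C*2 = 2*C)
S(l) = 2*l
I(M) = 29 - 2*M
t(a) + I(0) = (-50)**2 + (29 - 2*0) = 2500 + (29 + 0) = 2500 + 29 = 2529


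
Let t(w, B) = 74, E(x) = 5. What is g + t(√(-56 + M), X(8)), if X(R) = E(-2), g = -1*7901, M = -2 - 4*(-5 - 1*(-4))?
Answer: -7827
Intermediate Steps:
M = 2 (M = -2 - 4*(-5 + 4) = -2 - 4*(-1) = -2 + 4 = 2)
g = -7901
X(R) = 5
g + t(√(-56 + M), X(8)) = -7901 + 74 = -7827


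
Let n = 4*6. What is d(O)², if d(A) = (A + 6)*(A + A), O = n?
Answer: 2073600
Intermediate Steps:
n = 24
O = 24
d(A) = 2*A*(6 + A) (d(A) = (6 + A)*(2*A) = 2*A*(6 + A))
d(O)² = (2*24*(6 + 24))² = (2*24*30)² = 1440² = 2073600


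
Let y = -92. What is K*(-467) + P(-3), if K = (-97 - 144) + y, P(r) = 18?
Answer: 155529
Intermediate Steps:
K = -333 (K = (-97 - 144) - 92 = -241 - 92 = -333)
K*(-467) + P(-3) = -333*(-467) + 18 = 155511 + 18 = 155529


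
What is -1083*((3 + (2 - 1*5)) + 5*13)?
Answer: -70395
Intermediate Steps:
-1083*((3 + (2 - 1*5)) + 5*13) = -1083*((3 + (2 - 5)) + 65) = -1083*((3 - 3) + 65) = -1083*(0 + 65) = -1083*65 = -70395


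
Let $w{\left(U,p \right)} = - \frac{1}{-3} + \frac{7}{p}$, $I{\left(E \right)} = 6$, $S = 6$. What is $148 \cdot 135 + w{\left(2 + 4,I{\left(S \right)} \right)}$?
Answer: $\frac{39963}{2} \approx 19982.0$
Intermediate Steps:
$w{\left(U,p \right)} = \frac{1}{3} + \frac{7}{p}$ ($w{\left(U,p \right)} = \left(-1\right) \left(- \frac{1}{3}\right) + \frac{7}{p} = \frac{1}{3} + \frac{7}{p}$)
$148 \cdot 135 + w{\left(2 + 4,I{\left(S \right)} \right)} = 148 \cdot 135 + \frac{21 + 6}{3 \cdot 6} = 19980 + \frac{1}{3} \cdot \frac{1}{6} \cdot 27 = 19980 + \frac{3}{2} = \frac{39963}{2}$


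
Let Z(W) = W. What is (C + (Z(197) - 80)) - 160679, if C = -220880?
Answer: -381442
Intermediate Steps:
(C + (Z(197) - 80)) - 160679 = (-220880 + (197 - 80)) - 160679 = (-220880 + 117) - 160679 = -220763 - 160679 = -381442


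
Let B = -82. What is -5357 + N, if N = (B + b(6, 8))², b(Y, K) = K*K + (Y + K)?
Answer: -5341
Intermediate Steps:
b(Y, K) = K + Y + K² (b(Y, K) = K² + (K + Y) = K + Y + K²)
N = 16 (N = (-82 + (8 + 6 + 8²))² = (-82 + (8 + 6 + 64))² = (-82 + 78)² = (-4)² = 16)
-5357 + N = -5357 + 16 = -5341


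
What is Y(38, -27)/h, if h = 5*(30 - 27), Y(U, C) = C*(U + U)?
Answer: -684/5 ≈ -136.80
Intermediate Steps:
Y(U, C) = 2*C*U (Y(U, C) = C*(2*U) = 2*C*U)
h = 15 (h = 5*3 = 15)
Y(38, -27)/h = (2*(-27)*38)/15 = -2052*1/15 = -684/5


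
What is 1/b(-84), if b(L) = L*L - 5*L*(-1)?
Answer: 1/6636 ≈ 0.00015069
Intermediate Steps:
b(L) = L² + 5*L
1/b(-84) = 1/(-84*(5 - 84)) = 1/(-84*(-79)) = 1/6636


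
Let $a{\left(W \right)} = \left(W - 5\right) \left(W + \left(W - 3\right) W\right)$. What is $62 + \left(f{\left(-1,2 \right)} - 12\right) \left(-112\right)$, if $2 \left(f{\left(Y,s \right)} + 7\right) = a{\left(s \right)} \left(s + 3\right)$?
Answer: $2190$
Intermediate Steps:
$a{\left(W \right)} = \left(-5 + W\right) \left(W + W \left(-3 + W\right)\right)$ ($a{\left(W \right)} = \left(-5 + W\right) \left(W + \left(-3 + W\right) W\right) = \left(-5 + W\right) \left(W + W \left(-3 + W\right)\right)$)
$f{\left(Y,s \right)} = -7 + \frac{s \left(3 + s\right) \left(10 + s^{2} - 7 s\right)}{2}$ ($f{\left(Y,s \right)} = -7 + \frac{s \left(10 + s^{2} - 7 s\right) \left(s + 3\right)}{2} = -7 + \frac{s \left(10 + s^{2} - 7 s\right) \left(3 + s\right)}{2} = -7 + \frac{s \left(3 + s\right) \left(10 + s^{2} - 7 s\right)}{2}$)
$62 + \left(f{\left(-1,2 \right)} - 12\right) \left(-112\right) = 62 + \left(\left(-7 + \frac{2^{4}}{2} - 2 \cdot 2^{3} + 15 \cdot 2 - \frac{11 \cdot 2^{2}}{2}\right) - 12\right) \left(-112\right) = 62 + \left(\left(-7 + \frac{1}{2} \cdot 16 - 16 + 30 - 22\right) - 12\right) \left(-112\right) = 62 + \left(\left(-7 + 8 - 16 + 30 - 22\right) - 12\right) \left(-112\right) = 62 + \left(-7 - 12\right) \left(-112\right) = 62 - -2128 = 62 + 2128 = 2190$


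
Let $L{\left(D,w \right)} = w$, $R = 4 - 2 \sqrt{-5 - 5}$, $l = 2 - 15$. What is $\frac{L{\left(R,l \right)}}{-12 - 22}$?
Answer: $\frac{13}{34} \approx 0.38235$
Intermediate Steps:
$l = -13$ ($l = 2 - 15 = -13$)
$R = 4 - 2 i \sqrt{10}$ ($R = 4 - 2 \sqrt{-10} = 4 - 2 i \sqrt{10} \approx 4.0 - 6.3246 i$)
$\frac{L{\left(R,l \right)}}{-12 - 22} = \frac{1}{-12 - 22} \left(-13\right) = \frac{1}{-34} \left(-13\right) = \left(- \frac{1}{34}\right) \left(-13\right) = \frac{13}{34}$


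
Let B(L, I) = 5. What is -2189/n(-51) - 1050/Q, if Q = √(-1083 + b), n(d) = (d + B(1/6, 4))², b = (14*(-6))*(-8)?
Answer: -2189/2116 + 350*I*√411/137 ≈ -1.0345 + 51.793*I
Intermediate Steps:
b = 672 (b = -84*(-8) = 672)
n(d) = (5 + d)² (n(d) = (d + 5)² = (5 + d)²)
Q = I*√411 (Q = √(-1083 + 672) = √(-411) = I*√411 ≈ 20.273*I)
-2189/n(-51) - 1050/Q = -2189/(5 - 51)² - 1050*(-I*√411/411) = -2189/((-46)²) - (-350)*I*√411/137 = -2189/2116 + 350*I*√411/137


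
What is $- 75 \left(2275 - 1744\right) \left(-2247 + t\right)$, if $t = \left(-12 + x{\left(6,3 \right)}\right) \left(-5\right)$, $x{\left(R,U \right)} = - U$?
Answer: $86499900$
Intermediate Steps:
$t = 75$ ($t = \left(-12 - 3\right) \left(-5\right) = \left(-15\right) \left(-5\right) = 75$)
$- 75 \left(2275 - 1744\right) \left(-2247 + t\right) = - 75 \left(2275 - 1744\right) \left(-2247 + 75\right) = - 75 \cdot 531 \left(-2172\right) = \left(-75\right) \left(-1153332\right) = 86499900$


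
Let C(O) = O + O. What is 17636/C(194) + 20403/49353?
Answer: 73192156/1595747 ≈ 45.867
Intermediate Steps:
C(O) = 2*O
17636/C(194) + 20403/49353 = 17636/((2*194)) + 20403/49353 = 17636/388 + 20403*(1/49353) = 17636*(1/388) + 6801/16451 = 4409/97 + 6801/16451 = 73192156/1595747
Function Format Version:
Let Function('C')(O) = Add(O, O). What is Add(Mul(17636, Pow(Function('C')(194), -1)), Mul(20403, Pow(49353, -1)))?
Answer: Rational(73192156, 1595747) ≈ 45.867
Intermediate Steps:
Function('C')(O) = Mul(2, O)
Add(Mul(17636, Pow(Function('C')(194), -1)), Mul(20403, Pow(49353, -1))) = Add(Mul(17636, Pow(Mul(2, 194), -1)), Mul(20403, Pow(49353, -1))) = Add(Mul(17636, Pow(388, -1)), Mul(20403, Rational(1, 49353))) = Add(Mul(17636, Rational(1, 388)), Rational(6801, 16451)) = Add(Rational(4409, 97), Rational(6801, 16451)) = Rational(73192156, 1595747)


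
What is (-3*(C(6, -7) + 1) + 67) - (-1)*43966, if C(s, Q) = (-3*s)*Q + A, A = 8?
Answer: 43628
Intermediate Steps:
C(s, Q) = 8 - 3*Q*s (C(s, Q) = (-3*s)*Q + 8 = -3*Q*s + 8 = 8 - 3*Q*s)
(-3*(C(6, -7) + 1) + 67) - (-1)*43966 = (-3*((8 - 3*(-7)*6) + 1) + 67) - (-1)*43966 = (-3*((8 + 126) + 1) + 67) - 1*(-43966) = (-3*(134 + 1) + 67) + 43966 = (-3*135 + 67) + 43966 = (-405 + 67) + 43966 = -338 + 43966 = 43628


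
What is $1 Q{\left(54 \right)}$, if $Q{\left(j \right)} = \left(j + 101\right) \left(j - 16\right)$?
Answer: $5890$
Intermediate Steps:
$Q{\left(j \right)} = \left(-16 + j\right) \left(101 + j\right)$ ($Q{\left(j \right)} = \left(101 + j\right) \left(-16 + j\right) = \left(-16 + j\right) \left(101 + j\right)$)
$1 Q{\left(54 \right)} = 1 \left(-1616 + 54^{2} + 85 \cdot 54\right) = 1 \left(-1616 + 2916 + 4590\right) = 1 \cdot 5890 = 5890$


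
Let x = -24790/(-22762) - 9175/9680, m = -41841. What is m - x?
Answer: -921911639641/22033616 ≈ -41841.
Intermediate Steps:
x = 3112585/22033616 (x = -24790*(-1/22762) - 9175*1/9680 = 12395/11381 - 1835/1936 = 3112585/22033616 ≈ 0.14127)
m - x = -41841 - 1*3112585/22033616 = -41841 - 3112585/22033616 = -921911639641/22033616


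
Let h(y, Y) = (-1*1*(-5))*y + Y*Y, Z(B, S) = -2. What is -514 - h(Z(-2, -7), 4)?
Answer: -520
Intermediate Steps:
h(y, Y) = Y² + 5*y (h(y, Y) = (-1*(-5))*y + Y² = 5*y + Y² = Y² + 5*y)
-514 - h(Z(-2, -7), 4) = -514 - (4² + 5*(-2)) = -514 - (16 - 10) = -514 - 1*6 = -514 - 6 = -520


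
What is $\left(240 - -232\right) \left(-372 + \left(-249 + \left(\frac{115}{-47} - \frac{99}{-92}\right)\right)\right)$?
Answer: $- \frac{317553458}{1081} \approx -2.9376 \cdot 10^{5}$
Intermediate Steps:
$\left(240 - -232\right) \left(-372 + \left(-249 + \left(\frac{115}{-47} - \frac{99}{-92}\right)\right)\right) = \left(240 + 232\right) \left(-372 + \left(-249 + \left(115 \left(- \frac{1}{47}\right) - - \frac{99}{92}\right)\right)\right) = 472 \left(-372 + \left(-249 + \left(- \frac{115}{47} + \frac{99}{92}\right)\right)\right) = 472 \left(-372 - \frac{1082603}{4324}\right) = 472 \left(- \frac{2691131}{4324}\right) = - \frac{317553458}{1081}$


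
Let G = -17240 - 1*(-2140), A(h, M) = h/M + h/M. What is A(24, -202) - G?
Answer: 1525076/101 ≈ 15100.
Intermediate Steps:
A(h, M) = 2*h/M
G = -15100 (G = -17240 + 2140 = -15100)
A(24, -202) - G = 2*24/(-202) - 1*(-15100) = 2*24*(-1/202) + 15100 = -24/101 + 15100 = 1525076/101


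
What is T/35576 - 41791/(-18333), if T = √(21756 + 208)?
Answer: 41791/18333 + 17*√19/17788 ≈ 2.2837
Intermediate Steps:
T = 34*√19 (T = √21964 = 34*√19 ≈ 148.20)
T/35576 - 41791/(-18333) = (34*√19)/35576 - 41791/(-18333) = (34*√19)*(1/35576) - 41791*(-1/18333) = 17*√19/17788 + 41791/18333 = 41791/18333 + 17*√19/17788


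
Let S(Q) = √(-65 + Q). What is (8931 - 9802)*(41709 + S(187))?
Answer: -36328539 - 871*√122 ≈ -3.6338e+7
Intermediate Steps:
(8931 - 9802)*(41709 + S(187)) = (8931 - 9802)*(41709 + √(-65 + 187)) = -871*(41709 + √122) = -36328539 - 871*√122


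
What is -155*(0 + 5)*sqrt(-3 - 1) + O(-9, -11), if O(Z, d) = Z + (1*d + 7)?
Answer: -13 - 1550*I ≈ -13.0 - 1550.0*I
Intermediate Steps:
O(Z, d) = 7 + Z + d (O(Z, d) = Z + (d + 7) = Z + (7 + d) = 7 + Z + d)
-155*(0 + 5)*sqrt(-3 - 1) + O(-9, -11) = -155*(0 + 5)*sqrt(-3 - 1) + (7 - 9 - 11) = -775*sqrt(-4) - 13 = -775*2*I - 13 = -1550*I - 13 = -13 - 1550*I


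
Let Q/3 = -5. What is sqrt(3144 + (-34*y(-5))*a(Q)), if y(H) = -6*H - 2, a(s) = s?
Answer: 132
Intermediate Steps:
Q = -15 (Q = 3*(-5) = -15)
y(H) = -2 - 6*H
sqrt(3144 + (-34*y(-5))*a(Q)) = sqrt(3144 - 34*(-2 - 6*(-5))*(-15)) = sqrt(3144 - 34*(-2 + 30)*(-15)) = sqrt(3144 - 34*28*(-15)) = sqrt(3144 - 952*(-15)) = sqrt(3144 + 14280) = sqrt(17424) = 132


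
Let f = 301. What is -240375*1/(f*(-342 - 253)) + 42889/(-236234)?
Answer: 9820708459/8461665646 ≈ 1.1606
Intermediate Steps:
-240375*1/(f*(-342 - 253)) + 42889/(-236234) = -240375*1/(301*(-342 - 253)) + 42889/(-236234) = -240375/(301*(-595)) + 42889*(-1/236234) = -240375/(-179095) - 42889/236234 = -240375*(-1/179095) - 42889/236234 = 48075/35819 - 42889/236234 = 9820708459/8461665646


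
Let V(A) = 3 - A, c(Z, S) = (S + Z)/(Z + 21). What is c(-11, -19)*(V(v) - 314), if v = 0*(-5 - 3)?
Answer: 933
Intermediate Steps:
c(Z, S) = (S + Z)/(21 + Z)
v = 0 (v = 0*(-8) = 0)
c(-11, -19)*(V(v) - 314) = ((-19 - 11)/(21 - 11))*((3 - 1*0) - 314) = (-30/10)*((3 + 0) - 314) = ((⅒)*(-30))*(3 - 314) = -3*(-311) = 933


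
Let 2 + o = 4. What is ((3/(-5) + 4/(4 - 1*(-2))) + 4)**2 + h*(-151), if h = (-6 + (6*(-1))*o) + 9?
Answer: 309496/225 ≈ 1375.5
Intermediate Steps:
o = 2 (o = -2 + 4 = 2)
h = -9 (h = (-6 + (6*(-1))*2) + 9 = (-6 - 6*2) + 9 = (-6 - 12) + 9 = -18 + 9 = -9)
((3/(-5) + 4/(4 - 1*(-2))) + 4)**2 + h*(-151) = ((3/(-5) + 4/(4 - 1*(-2))) + 4)**2 - 9*(-151) = ((3*(-1/5) + 4/(4 + 2)) + 4)**2 + 1359 = ((-3/5 + 4/6) + 4)**2 + 1359 = ((-3/5 + 4*(1/6)) + 4)**2 + 1359 = ((-3/5 + 2/3) + 4)**2 + 1359 = (1/15 + 4)**2 + 1359 = (61/15)**2 + 1359 = 3721/225 + 1359 = 309496/225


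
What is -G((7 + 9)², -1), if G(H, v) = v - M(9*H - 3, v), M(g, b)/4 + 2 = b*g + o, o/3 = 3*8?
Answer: -8923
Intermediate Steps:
o = 72 (o = 3*(3*8) = 3*24 = 72)
M(g, b) = 280 + 4*b*g (M(g, b) = -8 + 4*(b*g + 72) = -8 + 4*(72 + b*g) = -8 + (288 + 4*b*g) = 280 + 4*b*g)
G(H, v) = -280 + v - 4*v*(-3 + 9*H) (G(H, v) = v - (280 + 4*v*(9*H - 3)) = v - (280 + 4*v*(-3 + 9*H)) = v + (-280 - 4*v*(-3 + 9*H)) = -280 + v - 4*v*(-3 + 9*H))
-G((7 + 9)², -1) = -(-280 + 13*(-1) - 36*(7 + 9)²*(-1)) = -(-280 - 13 - 36*16²*(-1)) = -(-280 - 13 - 36*256*(-1)) = -(-280 - 13 + 9216) = -1*8923 = -8923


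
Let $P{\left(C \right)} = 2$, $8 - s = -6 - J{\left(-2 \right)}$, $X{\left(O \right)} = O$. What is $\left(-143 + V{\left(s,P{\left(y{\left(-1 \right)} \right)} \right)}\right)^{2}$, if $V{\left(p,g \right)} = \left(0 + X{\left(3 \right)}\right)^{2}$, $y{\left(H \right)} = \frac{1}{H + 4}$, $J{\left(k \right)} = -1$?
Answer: $17956$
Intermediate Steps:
$s = 13$ ($s = 8 - \left(-6 - -1\right) = 8 - \left(-6 + 1\right) = 8 - -5 = 8 + 5 = 13$)
$y{\left(H \right)} = \frac{1}{4 + H}$
$V{\left(p,g \right)} = 9$ ($V{\left(p,g \right)} = \left(0 + 3\right)^{2} = 3^{2} = 9$)
$\left(-143 + V{\left(s,P{\left(y{\left(-1 \right)} \right)} \right)}\right)^{2} = \left(-143 + 9\right)^{2} = \left(-134\right)^{2} = 17956$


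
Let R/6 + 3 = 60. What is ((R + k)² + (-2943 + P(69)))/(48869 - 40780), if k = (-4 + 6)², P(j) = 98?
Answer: 116871/8089 ≈ 14.448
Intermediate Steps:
R = 342 (R = -18 + 6*60 = -18 + 360 = 342)
k = 4 (k = 2² = 4)
((R + k)² + (-2943 + P(69)))/(48869 - 40780) = ((342 + 4)² + (-2943 + 98))/(48869 - 40780) = (346² - 2845)/8089 = (119716 - 2845)*(1/8089) = 116871*(1/8089) = 116871/8089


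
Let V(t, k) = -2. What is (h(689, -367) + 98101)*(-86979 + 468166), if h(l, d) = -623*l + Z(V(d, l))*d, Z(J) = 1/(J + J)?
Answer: -504774305579/4 ≈ -1.2619e+11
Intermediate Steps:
Z(J) = 1/(2*J)
h(l, d) = -623*l - d/4 (h(l, d) = -623*l + ((½)/(-2))*d = -623*l + ((½)*(-½))*d = -623*l - d/4)
(h(689, -367) + 98101)*(-86979 + 468166) = ((-623*689 - ¼*(-367)) + 98101)*(-86979 + 468166) = ((-429247 + 367/4) + 98101)*381187 = (-1716621/4 + 98101)*381187 = -1324217/4*381187 = -504774305579/4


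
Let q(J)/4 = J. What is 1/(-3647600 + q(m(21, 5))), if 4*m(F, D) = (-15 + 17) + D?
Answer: -1/3647593 ≈ -2.7415e-7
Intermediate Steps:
m(F, D) = ½ + D/4 (m(F, D) = ((-15 + 17) + D)/4 = (2 + D)/4 = ½ + D/4)
q(J) = 4*J
1/(-3647600 + q(m(21, 5))) = 1/(-3647600 + 4*(½ + (¼)*5)) = 1/(-3647600 + 4*(½ + 5/4)) = 1/(-3647600 + 4*(7/4)) = 1/(-3647600 + 7) = 1/(-3647593) = -1/3647593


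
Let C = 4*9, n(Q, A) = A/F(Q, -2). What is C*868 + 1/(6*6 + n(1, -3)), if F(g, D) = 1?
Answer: 1031185/33 ≈ 31248.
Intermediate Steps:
n(Q, A) = A (n(Q, A) = A/1 = A*1 = A)
C = 36
C*868 + 1/(6*6 + n(1, -3)) = 36*868 + 1/(6*6 - 3) = 31248 + 1/(36 - 3) = 31248 + 1/33 = 1031185/33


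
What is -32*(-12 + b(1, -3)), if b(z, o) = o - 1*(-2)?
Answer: 416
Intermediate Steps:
b(z, o) = 2 + o (b(z, o) = o + 2 = 2 + o)
-32*(-12 + b(1, -3)) = -32*(-12 + (2 - 3)) = -32*(-12 - 1) = -32*(-13) = 416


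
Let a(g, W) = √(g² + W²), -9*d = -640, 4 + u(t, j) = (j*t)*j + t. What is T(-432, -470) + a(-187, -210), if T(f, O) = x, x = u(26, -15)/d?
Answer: 3303/40 + √79069 ≈ 363.77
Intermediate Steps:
u(t, j) = -4 + t + t*j² (u(t, j) = -4 + ((j*t)*j + t) = -4 + (t*j² + t) = -4 + (t + t*j²) = -4 + t + t*j²)
d = 640/9 (d = -⅑*(-640) = 640/9 ≈ 71.111)
x = 3303/40 (x = (-4 + 26 + 26*(-15)²)/(640/9) = (-4 + 26 + 26*225)*(9/640) = (-4 + 26 + 5850)*(9/640) = 5872*(9/640) = 3303/40 ≈ 82.575)
T(f, O) = 3303/40
a(g, W) = √(W² + g²)
T(-432, -470) + a(-187, -210) = 3303/40 + √((-210)² + (-187)²) = 3303/40 + √(44100 + 34969) = 3303/40 + √79069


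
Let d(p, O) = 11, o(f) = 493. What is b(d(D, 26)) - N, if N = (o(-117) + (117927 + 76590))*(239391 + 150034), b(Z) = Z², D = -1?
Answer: -75941769129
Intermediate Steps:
N = 75941769250 (N = (493 + (117927 + 76590))*(239391 + 150034) = (493 + 194517)*389425 = 195010*389425 = 75941769250)
b(d(D, 26)) - N = 11² - 1*75941769250 = 121 - 75941769250 = -75941769129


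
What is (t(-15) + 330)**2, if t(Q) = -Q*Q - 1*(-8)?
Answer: 12769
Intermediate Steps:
t(Q) = 8 - Q**2 (t(Q) = -Q**2 + 8 = 8 - Q**2)
(t(-15) + 330)**2 = ((8 - 1*(-15)**2) + 330)**2 = ((8 - 1*225) + 330)**2 = ((8 - 225) + 330)**2 = (-217 + 330)**2 = 113**2 = 12769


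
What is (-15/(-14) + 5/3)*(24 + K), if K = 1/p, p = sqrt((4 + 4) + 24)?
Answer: 460/7 + 115*sqrt(2)/336 ≈ 66.198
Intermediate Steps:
p = 4*sqrt(2) (p = sqrt(8 + 24) = sqrt(32) = 4*sqrt(2) ≈ 5.6569)
K = sqrt(2)/8 (K = 1/(4*sqrt(2)) = sqrt(2)/8 ≈ 0.17678)
(-15/(-14) + 5/3)*(24 + K) = (-15/(-14) + 5/3)*(24 + sqrt(2)/8) = (-15*(-1/14) + 5*(1/3))*(24 + sqrt(2)/8) = (15/14 + 5/3)*(24 + sqrt(2)/8) = 115*(24 + sqrt(2)/8)/42 = 460/7 + 115*sqrt(2)/336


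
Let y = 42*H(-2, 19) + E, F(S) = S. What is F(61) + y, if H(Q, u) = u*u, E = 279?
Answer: 15502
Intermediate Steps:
H(Q, u) = u²
y = 15441 (y = 42*19² + 279 = 42*361 + 279 = 15162 + 279 = 15441)
F(61) + y = 61 + 15441 = 15502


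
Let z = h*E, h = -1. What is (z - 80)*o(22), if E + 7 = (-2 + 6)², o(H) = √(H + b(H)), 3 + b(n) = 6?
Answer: -445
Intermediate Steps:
b(n) = 3 (b(n) = -3 + 6 = 3)
o(H) = √(3 + H) (o(H) = √(H + 3) = √(3 + H))
E = 9 (E = -7 + (-2 + 6)² = -7 + 4² = -7 + 16 = 9)
z = -9 (z = -1*9 = -9)
(z - 80)*o(22) = (-9 - 80)*√(3 + 22) = -89*√25 = -89*5 = -445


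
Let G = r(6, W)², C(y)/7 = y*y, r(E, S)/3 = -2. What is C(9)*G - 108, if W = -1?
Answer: 20304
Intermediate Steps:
r(E, S) = -6 (r(E, S) = 3*(-2) = -6)
C(y) = 7*y² (C(y) = 7*(y*y) = 7*y²)
G = 36 (G = (-6)² = 36)
C(9)*G - 108 = (7*9²)*36 - 108 = (7*81)*36 - 108 = 567*36 - 108 = 20412 - 108 = 20304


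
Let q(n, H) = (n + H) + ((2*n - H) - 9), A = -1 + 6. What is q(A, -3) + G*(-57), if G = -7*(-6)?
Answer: -2388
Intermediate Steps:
A = 5
G = 42
q(n, H) = -9 + 3*n (q(n, H) = (H + n) + ((-H + 2*n) - 9) = (H + n) + (-9 - H + 2*n) = -9 + 3*n)
q(A, -3) + G*(-57) = (-9 + 3*5) + 42*(-57) = (-9 + 15) - 2394 = 6 - 2394 = -2388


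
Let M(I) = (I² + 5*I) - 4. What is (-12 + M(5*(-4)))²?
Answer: 80656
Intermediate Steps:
M(I) = -4 + I² + 5*I
(-12 + M(5*(-4)))² = (-12 + (-4 + (5*(-4))² + 5*(5*(-4))))² = (-12 + (-4 + (-20)² + 5*(-20)))² = (-12 + (-4 + 400 - 100))² = (-12 + 296)² = 284² = 80656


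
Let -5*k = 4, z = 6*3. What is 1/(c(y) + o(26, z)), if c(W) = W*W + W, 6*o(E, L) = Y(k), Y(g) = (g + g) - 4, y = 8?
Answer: 15/1066 ≈ 0.014071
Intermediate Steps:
z = 18
k = -⅘ (k = -⅕*4 = -⅘ ≈ -0.80000)
Y(g) = -4 + 2*g (Y(g) = 2*g - 4 = -4 + 2*g)
o(E, L) = -14/15 (o(E, L) = (-4 + 2*(-⅘))/6 = (-4 - 8/5)/6 = (⅙)*(-28/5) = -14/15)
c(W) = W + W² (c(W) = W² + W = W + W²)
1/(c(y) + o(26, z)) = 1/(8*(1 + 8) - 14/15) = 1/(8*9 - 14/15) = 1/(72 - 14/15) = 1/(1066/15) = 15/1066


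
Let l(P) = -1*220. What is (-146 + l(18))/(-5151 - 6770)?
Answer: 366/11921 ≈ 0.030702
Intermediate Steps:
l(P) = -220
(-146 + l(18))/(-5151 - 6770) = (-146 - 220)/(-5151 - 6770) = -366/(-11921) = -366*(-1/11921) = 366/11921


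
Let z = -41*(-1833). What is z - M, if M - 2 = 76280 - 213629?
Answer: 212500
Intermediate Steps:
z = 75153
M = -137347 (M = 2 + (76280 - 213629) = 2 - 137349 = -137347)
z - M = 75153 - 1*(-137347) = 75153 + 137347 = 212500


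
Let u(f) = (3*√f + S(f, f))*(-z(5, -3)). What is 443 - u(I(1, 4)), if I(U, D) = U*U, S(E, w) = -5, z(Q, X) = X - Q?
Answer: 459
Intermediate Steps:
I(U, D) = U²
u(f) = -40 + 24*√f (u(f) = (3*√f - 5)*(-(-3 - 1*5)) = (-5 + 3*√f)*(-(-3 - 5)) = (-5 + 3*√f)*(-1*(-8)) = (-5 + 3*√f)*8 = -40 + 24*√f)
443 - u(I(1, 4)) = 443 - (-40 + 24*√(1²)) = 443 - (-40 + 24*√1) = 443 - (-40 + 24*1) = 443 - (-40 + 24) = 443 - 1*(-16) = 443 + 16 = 459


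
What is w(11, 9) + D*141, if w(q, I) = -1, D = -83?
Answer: -11704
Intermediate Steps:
w(11, 9) + D*141 = -1 - 83*141 = -1 - 11703 = -11704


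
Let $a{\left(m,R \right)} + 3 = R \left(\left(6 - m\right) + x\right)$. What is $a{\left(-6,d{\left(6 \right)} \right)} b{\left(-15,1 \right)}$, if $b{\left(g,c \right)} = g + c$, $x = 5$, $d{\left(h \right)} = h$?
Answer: $-1386$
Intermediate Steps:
$b{\left(g,c \right)} = c + g$
$a{\left(m,R \right)} = -3 + R \left(11 - m\right)$ ($a{\left(m,R \right)} = -3 + R \left(\left(6 - m\right) + 5\right) = -3 + R \left(11 - m\right)$)
$a{\left(-6,d{\left(6 \right)} \right)} b{\left(-15,1 \right)} = \left(-3 + 11 \cdot 6 - 6 \left(-6\right)\right) \left(1 - 15\right) = \left(-3 + 66 + 36\right) \left(-14\right) = 99 \left(-14\right) = -1386$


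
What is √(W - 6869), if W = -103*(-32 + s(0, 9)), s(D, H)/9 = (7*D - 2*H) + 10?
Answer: 3*√427 ≈ 61.992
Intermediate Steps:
s(D, H) = 90 - 18*H + 63*D (s(D, H) = 9*((7*D - 2*H) + 10) = 9*((-2*H + 7*D) + 10) = 9*(10 - 2*H + 7*D) = 90 - 18*H + 63*D)
W = 10712 (W = -103*(-32 + (90 - 18*9 + 63*0)) = -103*(-32 + (90 - 162 + 0)) = -103*(-32 - 72) = -103*(-104) = 10712)
√(W - 6869) = √(10712 - 6869) = √3843 = 3*√427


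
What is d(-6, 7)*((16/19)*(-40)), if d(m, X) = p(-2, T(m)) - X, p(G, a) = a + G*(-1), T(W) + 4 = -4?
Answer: 8320/19 ≈ 437.89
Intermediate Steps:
T(W) = -8 (T(W) = -4 - 4 = -8)
p(G, a) = a - G
d(m, X) = -6 - X (d(m, X) = (-8 - 1*(-2)) - X = (-8 + 2) - X = -6 - X)
d(-6, 7)*((16/19)*(-40)) = (-6 - 1*7)*((16/19)*(-40)) = (-6 - 7)*((16*(1/19))*(-40)) = -208*(-40)/19 = -13*(-640/19) = 8320/19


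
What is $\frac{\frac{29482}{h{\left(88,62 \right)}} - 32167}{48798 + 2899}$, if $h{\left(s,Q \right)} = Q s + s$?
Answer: $- \frac{89152183}{143304084} \approx -0.62212$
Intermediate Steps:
$h{\left(s,Q \right)} = s + Q s$
$\frac{\frac{29482}{h{\left(88,62 \right)}} - 32167}{48798 + 2899} = \frac{\frac{29482}{88 \left(1 + 62\right)} - 32167}{48798 + 2899} = \frac{\frac{29482}{88 \cdot 63} - 32167}{51697} = \left(\frac{29482}{5544} - 32167\right) \frac{1}{51697} = \left(29482 \cdot \frac{1}{5544} - 32167\right) \frac{1}{51697} = \left(\frac{14741}{2772} - 32167\right) \frac{1}{51697} = \left(- \frac{89152183}{2772}\right) \frac{1}{51697} = - \frac{89152183}{143304084}$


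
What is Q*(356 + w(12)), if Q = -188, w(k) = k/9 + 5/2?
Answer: -202946/3 ≈ -67649.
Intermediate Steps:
w(k) = 5/2 + k/9 (w(k) = k*(⅑) + 5*(½) = k/9 + 5/2 = 5/2 + k/9)
Q*(356 + w(12)) = -188*(356 + (5/2 + (⅑)*12)) = -188*(356 + (5/2 + 4/3)) = -188*(356 + 23/6) = -188*2159/6 = -202946/3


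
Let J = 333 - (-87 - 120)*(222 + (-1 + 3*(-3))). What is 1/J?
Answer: 1/44217 ≈ 2.2616e-5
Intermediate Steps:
J = 44217 (J = 333 - (-207)*(222 + (-1 - 9)) = 333 - (-207)*(222 - 10) = 333 - (-207)*212 = 333 - 1*(-43884) = 333 + 43884 = 44217)
1/J = 1/44217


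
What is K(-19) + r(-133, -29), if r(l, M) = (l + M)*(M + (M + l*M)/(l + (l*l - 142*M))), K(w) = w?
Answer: 50396255/10837 ≈ 4650.4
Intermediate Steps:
r(l, M) = (M + l)*(M + (M + M*l)/(l + l**2 - 142*M)) (r(l, M) = (M + l)*(M + (M + M*l)/(l + (l**2 - 142*M))) = (M + l)*(M + (M + M*l)/(l + l**2 - 142*M)))
K(-19) + r(-133, -29) = -19 - 29*(-29 - 133 + (-133)**3 - 142*(-29)**2 + 2*(-133)**2 - 29*(-133)**2 - 140*(-29)*(-133))/(-133 + (-133)**2 - 142*(-29)) = -19 - 29*(-29 - 133 - 2352637 - 142*841 + 2*17689 - 29*17689 - 539980)/(-133 + 17689 + 4118) = -19 - 29*(-29 - 133 - 2352637 - 119422 + 35378 - 512981 - 539980)/21674 = -19 - 29*1/21674*(-3489804) = -19 + 50602158/10837 = 50396255/10837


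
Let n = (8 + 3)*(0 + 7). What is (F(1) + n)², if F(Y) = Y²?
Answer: 6084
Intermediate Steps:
n = 77 (n = 11*7 = 77)
(F(1) + n)² = (1² + 77)² = (1 + 77)² = 78² = 6084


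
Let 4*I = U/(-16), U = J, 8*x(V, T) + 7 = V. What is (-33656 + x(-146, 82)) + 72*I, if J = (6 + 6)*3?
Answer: -269725/8 ≈ -33716.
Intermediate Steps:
J = 36 (J = 12*3 = 36)
x(V, T) = -7/8 + V/8
U = 36
I = -9/16 (I = (36/(-16))/4 = (36*(-1/16))/4 = (¼)*(-9/4) = -9/16 ≈ -0.56250)
(-33656 + x(-146, 82)) + 72*I = (-33656 + (-7/8 + (⅛)*(-146))) + 72*(-9/16) = (-33656 + (-7/8 - 73/4)) - 81/2 = (-33656 - 153/8) - 81/2 = -269401/8 - 81/2 = -269725/8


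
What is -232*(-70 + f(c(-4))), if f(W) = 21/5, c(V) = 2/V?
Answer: 76328/5 ≈ 15266.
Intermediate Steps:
f(W) = 21/5 (f(W) = 21*(1/5) = 21/5)
-232*(-70 + f(c(-4))) = -232*(-70 + 21/5) = -232*(-329/5) = 76328/5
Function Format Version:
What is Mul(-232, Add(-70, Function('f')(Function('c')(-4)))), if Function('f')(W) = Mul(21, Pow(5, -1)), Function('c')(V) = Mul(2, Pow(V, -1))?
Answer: Rational(76328, 5) ≈ 15266.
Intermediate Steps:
Function('f')(W) = Rational(21, 5) (Function('f')(W) = Mul(21, Rational(1, 5)) = Rational(21, 5))
Mul(-232, Add(-70, Function('f')(Function('c')(-4)))) = Mul(-232, Add(-70, Rational(21, 5))) = Mul(-232, Rational(-329, 5)) = Rational(76328, 5)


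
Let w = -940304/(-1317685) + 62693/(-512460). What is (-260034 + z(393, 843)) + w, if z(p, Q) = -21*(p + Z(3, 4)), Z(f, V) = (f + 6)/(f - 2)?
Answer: -36258186815053093/135052171020 ≈ -2.6848e+5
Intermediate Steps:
Z(f, V) = (6 + f)/(-2 + f)
z(p, Q) = -189 - 21*p (z(p, Q) = -21*(p + (6 + 3)/(-2 + 3)) = -21*(p + 9/1) = -21*(p + 1*9) = -21*(p + 9) = -21*(9 + p) = -189 - 21*p)
w = 79851712427/135052171020 (w = -940304*(-1/1317685) + 62693*(-1/512460) = 940304/1317685 - 62693/512460 = 79851712427/135052171020 ≈ 0.59127)
(-260034 + z(393, 843)) + w = (-260034 + (-189 - 21*393)) + 79851712427/135052171020 = (-260034 + (-189 - 8253)) + 79851712427/135052171020 = (-260034 - 8442) + 79851712427/135052171020 = -268476 + 79851712427/135052171020 = -36258186815053093/135052171020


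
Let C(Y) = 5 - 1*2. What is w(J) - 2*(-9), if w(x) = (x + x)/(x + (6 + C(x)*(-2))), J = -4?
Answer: 20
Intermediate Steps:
C(Y) = 3 (C(Y) = 5 - 2 = 3)
w(x) = 2 (w(x) = (x + x)/(x + (6 + 3*(-2))) = (2*x)/(x + (6 - 6)) = (2*x)/(x + 0) = (2*x)/x = 2)
w(J) - 2*(-9) = 2 - 2*(-9) = 2 + 18 = 20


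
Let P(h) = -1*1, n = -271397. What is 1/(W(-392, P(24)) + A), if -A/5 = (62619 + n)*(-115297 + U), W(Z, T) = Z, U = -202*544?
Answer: -1/235068370042 ≈ -4.2541e-12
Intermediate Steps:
U = -109888
P(h) = -1
A = -235068369650 (A = -5*(62619 - 271397)*(-115297 - 109888) = -(-1043890)*(-225185) = -5*47013673930 = -235068369650)
1/(W(-392, P(24)) + A) = 1/(-392 - 235068369650) = 1/(-235068370042) = -1/235068370042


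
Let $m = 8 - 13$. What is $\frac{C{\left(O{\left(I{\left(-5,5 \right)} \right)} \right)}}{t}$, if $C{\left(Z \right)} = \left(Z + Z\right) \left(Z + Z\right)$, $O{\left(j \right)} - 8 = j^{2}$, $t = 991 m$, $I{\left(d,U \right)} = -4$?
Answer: $- \frac{2304}{4955} \approx -0.46498$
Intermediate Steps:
$m = -5$
$t = -4955$ ($t = 991 \left(-5\right) = -4955$)
$O{\left(j \right)} = 8 + j^{2}$
$C{\left(Z \right)} = 4 Z^{2}$ ($C{\left(Z \right)} = 2 Z 2 Z = 4 Z^{2}$)
$\frac{C{\left(O{\left(I{\left(-5,5 \right)} \right)} \right)}}{t} = \frac{4 \left(8 + \left(-4\right)^{2}\right)^{2}}{-4955} = 4 \left(8 + 16\right)^{2} \left(- \frac{1}{4955}\right) = 4 \cdot 24^{2} \left(- \frac{1}{4955}\right) = 4 \cdot 576 \left(- \frac{1}{4955}\right) = 2304 \left(- \frac{1}{4955}\right) = - \frac{2304}{4955}$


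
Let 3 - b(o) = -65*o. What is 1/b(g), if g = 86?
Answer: 1/5593 ≈ 0.00017879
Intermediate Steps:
b(o) = 3 + 65*o (b(o) = 3 - (-65)*o = 3 + 65*o)
1/b(g) = 1/(3 + 65*86) = 1/(3 + 5590) = 1/5593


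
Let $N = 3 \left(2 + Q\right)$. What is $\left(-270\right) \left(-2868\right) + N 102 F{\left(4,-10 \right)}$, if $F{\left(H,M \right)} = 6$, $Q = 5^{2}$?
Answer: $823932$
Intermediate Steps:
$Q = 25$
$N = 81$ ($N = 3 \left(2 + 25\right) = 3 \cdot 27 = 81$)
$\left(-270\right) \left(-2868\right) + N 102 F{\left(4,-10 \right)} = \left(-270\right) \left(-2868\right) + 81 \cdot 102 \cdot 6 = 774360 + 8262 \cdot 6 = 774360 + 49572 = 823932$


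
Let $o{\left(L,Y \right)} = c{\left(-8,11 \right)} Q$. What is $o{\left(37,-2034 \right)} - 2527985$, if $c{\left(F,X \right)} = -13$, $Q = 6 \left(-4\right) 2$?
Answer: $-2527361$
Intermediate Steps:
$Q = -48$ ($Q = \left(-24\right) 2 = -48$)
$o{\left(L,Y \right)} = 624$ ($o{\left(L,Y \right)} = \left(-13\right) \left(-48\right) = 624$)
$o{\left(37,-2034 \right)} - 2527985 = 624 - 2527985 = -2527361$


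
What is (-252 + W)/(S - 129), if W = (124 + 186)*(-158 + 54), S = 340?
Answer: -32492/211 ≈ -153.99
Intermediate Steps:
W = -32240 (W = 310*(-104) = -32240)
(-252 + W)/(S - 129) = (-252 - 32240)/(340 - 129) = -32492/211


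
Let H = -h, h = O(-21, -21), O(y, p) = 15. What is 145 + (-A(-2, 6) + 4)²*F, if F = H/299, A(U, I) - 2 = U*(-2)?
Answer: 43295/299 ≈ 144.80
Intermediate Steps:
h = 15
H = -15 (H = -1*15 = -15)
A(U, I) = 2 - 2*U (A(U, I) = 2 + U*(-2) = 2 - 2*U)
F = -15/299 ≈ -0.050167
145 + (-A(-2, 6) + 4)²*F = 145 + (-(2 - 2*(-2)) + 4)²*(-15/299) = 145 + (-(2 + 4) + 4)²*(-15/299) = 145 + (-1*6 + 4)²*(-15/299) = 145 + (-6 + 4)²*(-15/299) = 145 + (-2)²*(-15/299) = 145 + 4*(-15/299) = 145 - 60/299 = 43295/299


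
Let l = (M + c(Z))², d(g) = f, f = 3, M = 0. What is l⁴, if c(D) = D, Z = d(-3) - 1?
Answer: 256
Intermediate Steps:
d(g) = 3
Z = 2 (Z = 3 - 1 = 2)
l = 4 (l = (0 + 2)² = 2² = 4)
l⁴ = 4⁴ = 256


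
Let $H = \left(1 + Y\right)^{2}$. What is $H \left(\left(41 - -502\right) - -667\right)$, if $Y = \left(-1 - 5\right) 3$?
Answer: $349690$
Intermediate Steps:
$Y = -18$ ($Y = \left(-6\right) 3 = -18$)
$H = 289$ ($H = \left(1 - 18\right)^{2} = \left(-17\right)^{2} = 289$)
$H \left(\left(41 - -502\right) - -667\right) = 289 \left(\left(41 - -502\right) - -667\right) = 289 \left(\left(41 + 502\right) + 667\right) = 289 \left(543 + 667\right) = 289 \cdot 1210 = 349690$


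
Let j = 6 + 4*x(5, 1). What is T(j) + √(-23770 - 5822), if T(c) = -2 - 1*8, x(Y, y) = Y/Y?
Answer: -10 + 6*I*√822 ≈ -10.0 + 172.02*I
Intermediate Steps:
x(Y, y) = 1
j = 10 (j = 6 + 4*1 = 6 + 4 = 10)
T(c) = -10 (T(c) = -2 - 8 = -10)
T(j) + √(-23770 - 5822) = -10 + √(-23770 - 5822) = -10 + √(-29592) = -10 + 6*I*√822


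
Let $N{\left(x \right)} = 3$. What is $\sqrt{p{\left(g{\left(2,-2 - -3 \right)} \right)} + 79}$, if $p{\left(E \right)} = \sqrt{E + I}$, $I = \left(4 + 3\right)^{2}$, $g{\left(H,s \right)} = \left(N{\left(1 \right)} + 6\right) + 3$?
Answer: $\sqrt{79 + \sqrt{61}} \approx 9.3172$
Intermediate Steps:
$g{\left(H,s \right)} = 12$ ($g{\left(H,s \right)} = \left(3 + 6\right) + 3 = 9 + 3 = 12$)
$I = 49$ ($I = 7^{2} = 49$)
$p{\left(E \right)} = \sqrt{49 + E}$ ($p{\left(E \right)} = \sqrt{E + 49} = \sqrt{49 + E}$)
$\sqrt{p{\left(g{\left(2,-2 - -3 \right)} \right)} + 79} = \sqrt{\sqrt{49 + 12} + 79} = \sqrt{\sqrt{61} + 79} = \sqrt{79 + \sqrt{61}}$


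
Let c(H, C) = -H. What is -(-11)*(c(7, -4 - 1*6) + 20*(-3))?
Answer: -737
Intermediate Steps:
-(-11)*(c(7, -4 - 1*6) + 20*(-3)) = -(-11)*(-1*7 + 20*(-3)) = -(-11)*(-7 - 60) = -(-11)*(-67) = -1*737 = -737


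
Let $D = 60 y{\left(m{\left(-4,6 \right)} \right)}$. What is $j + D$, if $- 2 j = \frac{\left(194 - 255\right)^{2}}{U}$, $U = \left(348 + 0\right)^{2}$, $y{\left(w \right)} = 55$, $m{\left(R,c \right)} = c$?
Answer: $\frac{799282679}{242208} \approx 3300.0$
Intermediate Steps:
$U = 121104$ ($U = 348^{2} = 121104$)
$j = - \frac{3721}{242208}$ ($j = - \frac{\left(194 - 255\right)^{2} \cdot \frac{1}{121104}}{2} = - \frac{\left(-61\right)^{2} \cdot \frac{1}{121104}}{2} = - \frac{3721 \cdot \frac{1}{121104}}{2} = \left(- \frac{1}{2}\right) \frac{3721}{121104} = - \frac{3721}{242208} \approx -0.015363$)
$D = 3300$ ($D = 60 \cdot 55 = 3300$)
$j + D = - \frac{3721}{242208} + 3300 = \frac{799282679}{242208}$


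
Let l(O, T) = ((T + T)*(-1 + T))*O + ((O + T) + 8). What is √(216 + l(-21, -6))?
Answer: I*√1567 ≈ 39.585*I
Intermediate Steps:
l(O, T) = 8 + O + T + 2*O*T*(-1 + T) (l(O, T) = ((2*T)*(-1 + T))*O + (8 + O + T) = (2*T*(-1 + T))*O + (8 + O + T) = 2*O*T*(-1 + T) + (8 + O + T) = 8 + O + T + 2*O*T*(-1 + T))
√(216 + l(-21, -6)) = √(216 + (8 - 21 - 6 - 2*(-21)*(-6) + 2*(-21)*(-6)²)) = √(216 + (8 - 21 - 6 - 252 + 2*(-21)*36)) = √(216 + (8 - 21 - 6 - 252 - 1512)) = √(216 - 1783) = √(-1567) = I*√1567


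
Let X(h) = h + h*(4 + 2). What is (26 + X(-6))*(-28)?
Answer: 448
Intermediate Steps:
X(h) = 7*h (X(h) = h + h*6 = h + 6*h = 7*h)
(26 + X(-6))*(-28) = (26 + 7*(-6))*(-28) = (26 - 42)*(-28) = -16*(-28) = 448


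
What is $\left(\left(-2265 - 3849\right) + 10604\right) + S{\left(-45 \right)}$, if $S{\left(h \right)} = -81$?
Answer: $4409$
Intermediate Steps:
$\left(\left(-2265 - 3849\right) + 10604\right) + S{\left(-45 \right)} = \left(\left(-2265 - 3849\right) + 10604\right) - 81 = \left(-6114 + 10604\right) - 81 = 4490 - 81 = 4409$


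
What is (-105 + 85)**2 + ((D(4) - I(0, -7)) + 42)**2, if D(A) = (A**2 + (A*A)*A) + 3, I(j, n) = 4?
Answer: 15041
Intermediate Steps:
D(A) = 3 + A**2 + A**3 (D(A) = (A**2 + A**2*A) + 3 = (A**2 + A**3) + 3 = 3 + A**2 + A**3)
(-105 + 85)**2 + ((D(4) - I(0, -7)) + 42)**2 = (-105 + 85)**2 + (((3 + 4**2 + 4**3) - 1*4) + 42)**2 = (-20)**2 + (((3 + 16 + 64) - 4) + 42)**2 = 400 + ((83 - 4) + 42)**2 = 400 + (79 + 42)**2 = 400 + 121**2 = 400 + 14641 = 15041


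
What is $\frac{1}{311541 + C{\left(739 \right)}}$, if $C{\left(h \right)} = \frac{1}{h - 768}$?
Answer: $\frac{29}{9034688} \approx 3.2099 \cdot 10^{-6}$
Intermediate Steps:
$C{\left(h \right)} = \frac{1}{-768 + h}$
$\frac{1}{311541 + C{\left(739 \right)}} = \frac{1}{311541 + \frac{1}{-768 + 739}} = \frac{1}{311541 + \frac{1}{-29}} = \frac{1}{311541 - \frac{1}{29}} = \frac{1}{\frac{9034688}{29}} = \frac{29}{9034688}$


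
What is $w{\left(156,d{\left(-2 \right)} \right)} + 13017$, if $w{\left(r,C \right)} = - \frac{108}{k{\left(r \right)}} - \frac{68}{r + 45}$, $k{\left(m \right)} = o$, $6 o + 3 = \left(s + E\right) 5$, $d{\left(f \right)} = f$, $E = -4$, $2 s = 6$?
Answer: $\frac{2632630}{201} \approx 13098.0$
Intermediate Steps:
$s = 3$ ($s = \frac{1}{2} \cdot 6 = 3$)
$o = - \frac{4}{3}$ ($o = - \frac{1}{2} + \frac{\left(3 - 4\right) 5}{6} = - \frac{1}{2} + \frac{\left(-1\right) 5}{6} = - \frac{1}{2} + \frac{1}{6} \left(-5\right) = - \frac{1}{2} - \frac{5}{6} = - \frac{4}{3} \approx -1.3333$)
$k{\left(m \right)} = - \frac{4}{3}$
$w{\left(r,C \right)} = 81 - \frac{68}{45 + r}$ ($w{\left(r,C \right)} = - \frac{108}{- \frac{4}{3}} - \frac{68}{r + 45} = \left(-108\right) \left(- \frac{3}{4}\right) - \frac{68}{45 + r} = 81 - \frac{68}{45 + r}$)
$w{\left(156,d{\left(-2 \right)} \right)} + 13017 = \frac{3577 + 81 \cdot 156}{45 + 156} + 13017 = \frac{3577 + 12636}{201} + 13017 = \frac{1}{201} \cdot 16213 + 13017 = \frac{16213}{201} + 13017 = \frac{2632630}{201}$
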